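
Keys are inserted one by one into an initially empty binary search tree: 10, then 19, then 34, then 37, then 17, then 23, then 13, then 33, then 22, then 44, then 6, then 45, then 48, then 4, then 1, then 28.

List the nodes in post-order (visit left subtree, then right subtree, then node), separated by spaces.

Insert 10: tree is empty, so 10 becomes the root.
Insert 19: 19 > 10 → go right. Place as right child of 10.
Insert 34: 34 > 10 → go right; 34 > 19 → go right. Place as right child of 19.
Insert 37: 37 > 10 → go right; 37 > 19 → go right; 37 > 34 → go right. Place as right child of 34.
Insert 17: 17 > 10 → go right; 17 < 19 → go left. Place as left child of 19.
Insert 23: 23 > 10 → go right; 23 > 19 → go right; 23 < 34 → go left. Place as left child of 34.
Insert 13: 13 > 10 → go right; 13 < 19 → go left; 13 < 17 → go left. Place as left child of 17.
Insert 33: 33 > 10 → go right; 33 > 19 → go right; 33 < 34 → go left; 33 > 23 → go right. Place as right child of 23.
Insert 22: 22 > 10 → go right; 22 > 19 → go right; 22 < 34 → go left; 22 < 23 → go left. Place as left child of 23.
Insert 44: 44 > 10 → go right; 44 > 19 → go right; 44 > 34 → go right; 44 > 37 → go right. Place as right child of 37.
Insert 6: 6 < 10 → go left. Place as left child of 10.
Insert 45: 45 > 10 → go right; 45 > 19 → go right; 45 > 34 → go right; 45 > 37 → go right; 45 > 44 → go right. Place as right child of 44.
Insert 48: 48 > 10 → go right; 48 > 19 → go right; 48 > 34 → go right; 48 > 37 → go right; 48 > 44 → go right; 48 > 45 → go right. Place as right child of 45.
Insert 4: 4 < 10 → go left; 4 < 6 → go left. Place as left child of 6.
Insert 1: 1 < 10 → go left; 1 < 6 → go left; 1 < 4 → go left. Place as left child of 4.
Insert 28: 28 > 10 → go right; 28 > 19 → go right; 28 < 34 → go left; 28 > 23 → go right; 28 < 33 → go left. Place as left child of 33.

1 4 6 13 17 22 28 33 23 48 45 44 37 34 19 10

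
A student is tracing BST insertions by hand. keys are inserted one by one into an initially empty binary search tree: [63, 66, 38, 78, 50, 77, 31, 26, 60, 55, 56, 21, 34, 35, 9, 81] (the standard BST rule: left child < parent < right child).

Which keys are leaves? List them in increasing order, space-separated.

63: root
66: right child of 63 (depth 1)
38: left child of 63 (depth 1)
78: right child of 66 (depth 2)
50: right child of 38 (depth 2)
77: left child of 78 (depth 3)
31: left child of 38 (depth 2)
26: left child of 31 (depth 3)
60: right child of 50 (depth 3)
55: left child of 60 (depth 4)
56: right child of 55 (depth 5)
21: left child of 26 (depth 4)
34: right child of 31 (depth 3)
35: right child of 34 (depth 4)
9: left child of 21 (depth 5)
81: right child of 78 (depth 3)

9 35 56 77 81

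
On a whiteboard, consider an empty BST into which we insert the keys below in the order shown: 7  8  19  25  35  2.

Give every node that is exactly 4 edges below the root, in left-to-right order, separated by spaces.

Insert 7: tree is empty, so 7 becomes the root.
Insert 8: 8 > 7 → go right. Place as right child of 7.
Insert 19: 19 > 7 → go right; 19 > 8 → go right. Place as right child of 8.
Insert 25: 25 > 7 → go right; 25 > 8 → go right; 25 > 19 → go right. Place as right child of 19.
Insert 35: 35 > 7 → go right; 35 > 8 → go right; 35 > 19 → go right; 35 > 25 → go right. Place as right child of 25.
Insert 2: 2 < 7 → go left. Place as left child of 7.

35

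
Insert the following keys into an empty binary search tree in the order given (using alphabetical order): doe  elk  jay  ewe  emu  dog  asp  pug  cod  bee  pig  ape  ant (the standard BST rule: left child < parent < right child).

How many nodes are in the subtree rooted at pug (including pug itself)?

2

Insert doe: tree is empty, so doe becomes the root.
Insert elk: elk > doe → go right. Place as right child of doe.
Insert jay: jay > doe → go right; jay > elk → go right. Place as right child of elk.
Insert ewe: ewe > doe → go right; ewe > elk → go right; ewe < jay → go left. Place as left child of jay.
Insert emu: emu > doe → go right; emu > elk → go right; emu < jay → go left; emu < ewe → go left. Place as left child of ewe.
Insert dog: dog > doe → go right; dog < elk → go left. Place as left child of elk.
Insert asp: asp < doe → go left. Place as left child of doe.
Insert pug: pug > doe → go right; pug > elk → go right; pug > jay → go right. Place as right child of jay.
Insert cod: cod < doe → go left; cod > asp → go right. Place as right child of asp.
Insert bee: bee < doe → go left; bee > asp → go right; bee < cod → go left. Place as left child of cod.
Insert pig: pig > doe → go right; pig > elk → go right; pig > jay → go right; pig < pug → go left. Place as left child of pug.
Insert ape: ape < doe → go left; ape < asp → go left. Place as left child of asp.
Insert ant: ant < doe → go left; ant < asp → go left; ant < ape → go left. Place as left child of ape.

Subtree rooted at pug contains: pug, pig — 2 nodes.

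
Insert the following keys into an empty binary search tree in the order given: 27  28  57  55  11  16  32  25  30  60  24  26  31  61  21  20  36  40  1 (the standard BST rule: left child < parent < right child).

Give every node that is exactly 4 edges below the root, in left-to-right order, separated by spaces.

24 26 32 61

27: root
28: right child of 27 (depth 1)
57: right child of 28 (depth 2)
55: left child of 57 (depth 3)
11: left child of 27 (depth 1)
16: right child of 11 (depth 2)
32: left child of 55 (depth 4)
25: right child of 16 (depth 3)
30: left child of 32 (depth 5)
60: right child of 57 (depth 3)
24: left child of 25 (depth 4)
26: right child of 25 (depth 4)
31: right child of 30 (depth 6)
61: right child of 60 (depth 4)
21: left child of 24 (depth 5)
20: left child of 21 (depth 6)
36: right child of 32 (depth 5)
40: right child of 36 (depth 6)
1: left child of 11 (depth 2)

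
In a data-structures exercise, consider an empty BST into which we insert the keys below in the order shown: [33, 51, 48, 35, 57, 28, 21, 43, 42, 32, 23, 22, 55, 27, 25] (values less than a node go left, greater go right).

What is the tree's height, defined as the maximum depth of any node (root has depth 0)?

33: root
51: right child of 33 (depth 1)
48: left child of 51 (depth 2)
35: left child of 48 (depth 3)
57: right child of 51 (depth 2)
28: left child of 33 (depth 1)
21: left child of 28 (depth 2)
43: right child of 35 (depth 4)
42: left child of 43 (depth 5)
32: right child of 28 (depth 2)
23: right child of 21 (depth 3)
22: left child of 23 (depth 4)
55: left child of 57 (depth 3)
27: right child of 23 (depth 4)
25: left child of 27 (depth 5)

The deepest node is 42 at depth 5.

5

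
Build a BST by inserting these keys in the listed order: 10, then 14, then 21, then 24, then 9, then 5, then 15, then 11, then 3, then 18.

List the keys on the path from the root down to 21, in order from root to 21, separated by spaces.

Insert 10: tree is empty, so 10 becomes the root.
Insert 14: 14 > 10 → go right. Place as right child of 10.
Insert 21: 21 > 10 → go right; 21 > 14 → go right. Place as right child of 14.
Insert 24: 24 > 10 → go right; 24 > 14 → go right; 24 > 21 → go right. Place as right child of 21.
Insert 9: 9 < 10 → go left. Place as left child of 10.
Insert 5: 5 < 10 → go left; 5 < 9 → go left. Place as left child of 9.
Insert 15: 15 > 10 → go right; 15 > 14 → go right; 15 < 21 → go left. Place as left child of 21.
Insert 11: 11 > 10 → go right; 11 < 14 → go left. Place as left child of 14.
Insert 3: 3 < 10 → go left; 3 < 9 → go left; 3 < 5 → go left. Place as left child of 5.
Insert 18: 18 > 10 → go right; 18 > 14 → go right; 18 < 21 → go left; 18 > 15 → go right. Place as right child of 15.

10 14 21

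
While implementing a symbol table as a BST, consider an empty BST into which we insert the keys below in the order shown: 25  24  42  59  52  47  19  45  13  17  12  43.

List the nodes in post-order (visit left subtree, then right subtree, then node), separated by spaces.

12 17 13 19 24 43 45 47 52 59 42 25

25: root
24: left child of 25 (depth 1)
42: right child of 25 (depth 1)
59: right child of 42 (depth 2)
52: left child of 59 (depth 3)
47: left child of 52 (depth 4)
19: left child of 24 (depth 2)
45: left child of 47 (depth 5)
13: left child of 19 (depth 3)
17: right child of 13 (depth 4)
12: left child of 13 (depth 4)
43: left child of 45 (depth 6)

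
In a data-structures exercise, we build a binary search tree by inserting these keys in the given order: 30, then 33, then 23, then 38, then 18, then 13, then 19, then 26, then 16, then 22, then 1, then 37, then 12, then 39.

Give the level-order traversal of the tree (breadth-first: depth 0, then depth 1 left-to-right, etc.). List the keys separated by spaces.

30: root
33: right child of 30 (depth 1)
23: left child of 30 (depth 1)
38: right child of 33 (depth 2)
18: left child of 23 (depth 2)
13: left child of 18 (depth 3)
19: right child of 18 (depth 3)
26: right child of 23 (depth 2)
16: right child of 13 (depth 4)
22: right child of 19 (depth 4)
1: left child of 13 (depth 4)
37: left child of 38 (depth 3)
12: right child of 1 (depth 5)
39: right child of 38 (depth 3)

30 23 33 18 26 38 13 19 37 39 1 16 22 12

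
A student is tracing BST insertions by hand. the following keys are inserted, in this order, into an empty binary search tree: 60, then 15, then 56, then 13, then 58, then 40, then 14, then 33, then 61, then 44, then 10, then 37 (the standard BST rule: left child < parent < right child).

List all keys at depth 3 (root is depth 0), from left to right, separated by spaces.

10 14 40 58

60: root
15: left child of 60 (depth 1)
56: right child of 15 (depth 2)
13: left child of 15 (depth 2)
58: right child of 56 (depth 3)
40: left child of 56 (depth 3)
14: right child of 13 (depth 3)
33: left child of 40 (depth 4)
61: right child of 60 (depth 1)
44: right child of 40 (depth 4)
10: left child of 13 (depth 3)
37: right child of 33 (depth 5)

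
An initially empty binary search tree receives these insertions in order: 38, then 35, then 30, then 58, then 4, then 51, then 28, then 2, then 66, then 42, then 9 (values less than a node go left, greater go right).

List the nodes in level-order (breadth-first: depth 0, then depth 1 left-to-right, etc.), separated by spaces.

38: root
35: left child of 38 (depth 1)
30: left child of 35 (depth 2)
58: right child of 38 (depth 1)
4: left child of 30 (depth 3)
51: left child of 58 (depth 2)
28: right child of 4 (depth 4)
2: left child of 4 (depth 4)
66: right child of 58 (depth 2)
42: left child of 51 (depth 3)
9: left child of 28 (depth 5)

38 35 58 30 51 66 4 42 2 28 9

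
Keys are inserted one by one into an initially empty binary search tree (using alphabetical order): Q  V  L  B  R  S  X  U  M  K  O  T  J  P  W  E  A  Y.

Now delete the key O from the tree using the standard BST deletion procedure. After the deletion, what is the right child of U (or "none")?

Insert Q: tree is empty, so Q becomes the root.
Insert V: V > Q → go right. Place as right child of Q.
Insert L: L < Q → go left. Place as left child of Q.
Insert B: B < Q → go left; B < L → go left. Place as left child of L.
Insert R: R > Q → go right; R < V → go left. Place as left child of V.
Insert S: S > Q → go right; S < V → go left; S > R → go right. Place as right child of R.
Insert X: X > Q → go right; X > V → go right. Place as right child of V.
Insert U: U > Q → go right; U < V → go left; U > R → go right; U > S → go right. Place as right child of S.
Insert M: M < Q → go left; M > L → go right. Place as right child of L.
Insert K: K < Q → go left; K < L → go left; K > B → go right. Place as right child of B.
Insert O: O < Q → go left; O > L → go right; O > M → go right. Place as right child of M.
Insert T: T > Q → go right; T < V → go left; T > R → go right; T > S → go right; T < U → go left. Place as left child of U.
Insert J: J < Q → go left; J < L → go left; J > B → go right; J < K → go left. Place as left child of K.
Insert P: P < Q → go left; P > L → go right; P > M → go right; P > O → go right. Place as right child of O.
Insert W: W > Q → go right; W > V → go right; W < X → go left. Place as left child of X.
Insert E: E < Q → go left; E < L → go left; E > B → go right; E < K → go left; E < J → go left. Place as left child of J.
Insert A: A < Q → go left; A < L → go left; A < B → go left. Place as left child of B.
Insert Y: Y > Q → go right; Y > V → go right; Y > X → go right. Place as right child of X.

Delete O (at most one child — splice it out).
After deletion, U's right child: none.

none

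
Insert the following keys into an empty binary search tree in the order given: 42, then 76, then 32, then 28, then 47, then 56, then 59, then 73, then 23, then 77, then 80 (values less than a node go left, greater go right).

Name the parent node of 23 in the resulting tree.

28

Insert 42: tree is empty, so 42 becomes the root.
Insert 76: 76 > 42 → go right. Place as right child of 42.
Insert 32: 32 < 42 → go left. Place as left child of 42.
Insert 28: 28 < 42 → go left; 28 < 32 → go left. Place as left child of 32.
Insert 47: 47 > 42 → go right; 47 < 76 → go left. Place as left child of 76.
Insert 56: 56 > 42 → go right; 56 < 76 → go left; 56 > 47 → go right. Place as right child of 47.
Insert 59: 59 > 42 → go right; 59 < 76 → go left; 59 > 47 → go right; 59 > 56 → go right. Place as right child of 56.
Insert 73: 73 > 42 → go right; 73 < 76 → go left; 73 > 47 → go right; 73 > 56 → go right; 73 > 59 → go right. Place as right child of 59.
Insert 23: 23 < 42 → go left; 23 < 32 → go left; 23 < 28 → go left. Place as left child of 28.
Insert 77: 77 > 42 → go right; 77 > 76 → go right. Place as right child of 76.
Insert 80: 80 > 42 → go right; 80 > 76 → go right; 80 > 77 → go right. Place as right child of 77.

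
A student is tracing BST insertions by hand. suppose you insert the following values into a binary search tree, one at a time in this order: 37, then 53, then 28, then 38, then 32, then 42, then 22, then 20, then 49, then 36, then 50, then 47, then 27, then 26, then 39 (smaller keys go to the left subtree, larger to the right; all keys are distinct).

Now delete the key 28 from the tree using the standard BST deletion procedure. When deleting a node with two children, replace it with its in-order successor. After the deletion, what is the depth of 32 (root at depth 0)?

1

37: root
53: right child of 37 (depth 1)
28: left child of 37 (depth 1)
38: left child of 53 (depth 2)
32: right child of 28 (depth 2)
42: right child of 38 (depth 3)
22: left child of 28 (depth 2)
20: left child of 22 (depth 3)
49: right child of 42 (depth 4)
36: right child of 32 (depth 3)
50: right child of 49 (depth 5)
47: left child of 49 (depth 5)
27: right child of 22 (depth 3)
26: left child of 27 (depth 4)
39: left child of 42 (depth 4)

Delete 28 (two children — replace with in-order successor).
After deletion, path to 32: 37 → 32.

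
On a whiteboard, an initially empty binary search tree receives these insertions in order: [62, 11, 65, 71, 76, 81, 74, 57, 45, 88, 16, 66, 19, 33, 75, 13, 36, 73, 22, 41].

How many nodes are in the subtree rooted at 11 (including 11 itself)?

62: root
11: left child of 62 (depth 1)
65: right child of 62 (depth 1)
71: right child of 65 (depth 2)
76: right child of 71 (depth 3)
81: right child of 76 (depth 4)
74: left child of 76 (depth 4)
57: right child of 11 (depth 2)
45: left child of 57 (depth 3)
88: right child of 81 (depth 5)
16: left child of 45 (depth 4)
66: left child of 71 (depth 3)
19: right child of 16 (depth 5)
33: right child of 19 (depth 6)
75: right child of 74 (depth 5)
13: left child of 16 (depth 5)
36: right child of 33 (depth 7)
73: left child of 74 (depth 5)
22: left child of 33 (depth 7)
41: right child of 36 (depth 8)

Subtree rooted at 11 contains: 11, 57, 45, 16, 13, 19, 33, 22, 36, 41 — 10 nodes.

10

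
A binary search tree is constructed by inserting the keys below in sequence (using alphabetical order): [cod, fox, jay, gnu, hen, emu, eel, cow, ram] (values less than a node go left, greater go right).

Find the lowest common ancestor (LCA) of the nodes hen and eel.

fox

cod: root
fox: right child of cod (depth 1)
jay: right child of fox (depth 2)
gnu: left child of jay (depth 3)
hen: right child of gnu (depth 4)
emu: left child of fox (depth 2)
eel: left child of emu (depth 3)
cow: left child of eel (depth 4)
ram: right child of jay (depth 3)

Path to hen: cod → fox → jay → gnu → hen
Path to eel: cod → fox → emu → eel
The paths share a prefix ending at fox, then split left and right.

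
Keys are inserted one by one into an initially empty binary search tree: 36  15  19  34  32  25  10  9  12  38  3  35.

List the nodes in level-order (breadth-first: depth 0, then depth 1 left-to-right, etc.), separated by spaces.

36 15 38 10 19 9 12 34 3 32 35 25

36: root
15: left child of 36 (depth 1)
19: right child of 15 (depth 2)
34: right child of 19 (depth 3)
32: left child of 34 (depth 4)
25: left child of 32 (depth 5)
10: left child of 15 (depth 2)
9: left child of 10 (depth 3)
12: right child of 10 (depth 3)
38: right child of 36 (depth 1)
3: left child of 9 (depth 4)
35: right child of 34 (depth 4)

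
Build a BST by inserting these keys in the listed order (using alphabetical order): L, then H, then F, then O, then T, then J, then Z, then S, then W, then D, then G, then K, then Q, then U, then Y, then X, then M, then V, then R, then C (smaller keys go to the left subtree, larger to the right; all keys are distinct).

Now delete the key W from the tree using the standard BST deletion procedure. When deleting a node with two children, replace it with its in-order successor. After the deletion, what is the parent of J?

Resulting structure (node: left, right):
  L: L=H, R=O
  H: L=F, R=J
  F: L=D, R=G
  O: L=M, R=T
  T: L=S, R=Z
  J: L=–, R=K
  Z: L=W, R=–
  S: L=Q, R=–
  W: L=U, R=Y
  D: L=C, R=–
  G: L=–, R=–
  K: L=–, R=–
  Q: L=–, R=R
  U: L=–, R=V
  Y: L=X, R=–
  X: L=–, R=–
  M: L=–, R=–
  V: L=–, R=–
  R: L=–, R=–
  C: L=–, R=–

Delete W (two children — replace with in-order successor).
After deletion, J's parent is H.

H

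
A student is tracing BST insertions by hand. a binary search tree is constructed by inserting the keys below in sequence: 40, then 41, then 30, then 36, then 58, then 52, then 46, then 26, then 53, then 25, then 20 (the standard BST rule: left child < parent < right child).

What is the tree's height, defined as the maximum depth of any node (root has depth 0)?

4

Resulting structure (node: left, right):
  40: L=30, R=41
  41: L=–, R=58
  30: L=26, R=36
  36: L=–, R=–
  58: L=52, R=–
  52: L=46, R=53
  46: L=–, R=–
  26: L=25, R=–
  53: L=–, R=–
  25: L=20, R=–
  20: L=–, R=–

The deepest node is 46 at depth 4.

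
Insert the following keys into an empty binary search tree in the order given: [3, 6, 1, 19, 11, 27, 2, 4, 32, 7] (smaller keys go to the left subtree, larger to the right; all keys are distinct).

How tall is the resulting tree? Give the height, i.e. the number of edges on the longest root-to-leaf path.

3: root
6: right child of 3 (depth 1)
1: left child of 3 (depth 1)
19: right child of 6 (depth 2)
11: left child of 19 (depth 3)
27: right child of 19 (depth 3)
2: right child of 1 (depth 2)
4: left child of 6 (depth 2)
32: right child of 27 (depth 4)
7: left child of 11 (depth 4)

The deepest node is 32 at depth 4.

4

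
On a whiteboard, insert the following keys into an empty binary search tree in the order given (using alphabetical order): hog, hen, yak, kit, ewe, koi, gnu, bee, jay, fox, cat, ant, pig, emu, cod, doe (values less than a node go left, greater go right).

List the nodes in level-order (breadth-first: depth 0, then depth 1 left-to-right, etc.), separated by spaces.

hog hen yak ewe kit bee gnu jay koi ant cat fox pig emu cod doe

Resulting structure (node: left, right):
  hog: L=hen, R=yak
  hen: L=ewe, R=–
  yak: L=kit, R=–
  kit: L=jay, R=koi
  ewe: L=bee, R=gnu
  koi: L=–, R=pig
  gnu: L=fox, R=–
  bee: L=ant, R=cat
  jay: L=–, R=–
  fox: L=–, R=–
  cat: L=–, R=emu
  ant: L=–, R=–
  pig: L=–, R=–
  emu: L=cod, R=–
  cod: L=–, R=doe
  doe: L=–, R=–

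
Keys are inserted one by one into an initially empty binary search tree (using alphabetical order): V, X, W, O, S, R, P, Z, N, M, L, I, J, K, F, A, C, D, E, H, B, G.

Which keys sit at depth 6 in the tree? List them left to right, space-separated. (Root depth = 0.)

Insert V: tree is empty, so V becomes the root.
Insert X: X > V → go right. Place as right child of V.
Insert W: W > V → go right; W < X → go left. Place as left child of X.
Insert O: O < V → go left. Place as left child of V.
Insert S: S < V → go left; S > O → go right. Place as right child of O.
Insert R: R < V → go left; R > O → go right; R < S → go left. Place as left child of S.
Insert P: P < V → go left; P > O → go right; P < S → go left; P < R → go left. Place as left child of R.
Insert Z: Z > V → go right; Z > X → go right. Place as right child of X.
Insert N: N < V → go left; N < O → go left. Place as left child of O.
Insert M: M < V → go left; M < O → go left; M < N → go left. Place as left child of N.
Insert L: L < V → go left; L < O → go left; L < N → go left; L < M → go left. Place as left child of M.
Insert I: I < V → go left; I < O → go left; I < N → go left; I < M → go left; I < L → go left. Place as left child of L.
Insert J: J < V → go left; J < O → go left; J < N → go left; J < M → go left; J < L → go left; J > I → go right. Place as right child of I.
Insert K: K < V → go left; K < O → go left; K < N → go left; K < M → go left; K < L → go left; K > I → go right; K > J → go right. Place as right child of J.
Insert F: F < V → go left; F < O → go left; F < N → go left; F < M → go left; F < L → go left; F < I → go left. Place as left child of I.
Insert A: A < V → go left; A < O → go left; A < N → go left; A < M → go left; A < L → go left; A < I → go left; A < F → go left. Place as left child of F.
Insert C: C < V → go left; C < O → go left; C < N → go left; C < M → go left; C < L → go left; C < I → go left; C < F → go left; C > A → go right. Place as right child of A.
Insert D: D < V → go left; D < O → go left; D < N → go left; D < M → go left; D < L → go left; D < I → go left; D < F → go left; D > A → go right; D > C → go right. Place as right child of C.
Insert E: E < V → go left; E < O → go left; E < N → go left; E < M → go left; E < L → go left; E < I → go left; E < F → go left; E > A → go right; E > C → go right; E > D → go right. Place as right child of D.
Insert H: H < V → go left; H < O → go left; H < N → go left; H < M → go left; H < L → go left; H < I → go left; H > F → go right. Place as right child of F.
Insert B: B < V → go left; B < O → go left; B < N → go left; B < M → go left; B < L → go left; B < I → go left; B < F → go left; B > A → go right; B < C → go left. Place as left child of C.
Insert G: G < V → go left; G < O → go left; G < N → go left; G < M → go left; G < L → go left; G < I → go left; G > F → go right; G < H → go left. Place as left child of H.

F J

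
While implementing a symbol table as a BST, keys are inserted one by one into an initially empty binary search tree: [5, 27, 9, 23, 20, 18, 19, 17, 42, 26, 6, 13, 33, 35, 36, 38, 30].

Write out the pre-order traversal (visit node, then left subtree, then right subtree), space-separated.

5: root
27: right child of 5 (depth 1)
9: left child of 27 (depth 2)
23: right child of 9 (depth 3)
20: left child of 23 (depth 4)
18: left child of 20 (depth 5)
19: right child of 18 (depth 6)
17: left child of 18 (depth 6)
42: right child of 27 (depth 2)
26: right child of 23 (depth 4)
6: left child of 9 (depth 3)
13: left child of 17 (depth 7)
33: left child of 42 (depth 3)
35: right child of 33 (depth 4)
36: right child of 35 (depth 5)
38: right child of 36 (depth 6)
30: left child of 33 (depth 4)

5 27 9 6 23 20 18 17 13 19 26 42 33 30 35 36 38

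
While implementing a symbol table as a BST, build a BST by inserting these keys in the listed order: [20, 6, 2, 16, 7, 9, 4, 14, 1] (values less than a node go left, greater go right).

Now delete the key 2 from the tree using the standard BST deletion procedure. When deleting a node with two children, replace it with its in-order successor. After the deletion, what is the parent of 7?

16

Insert 20: tree is empty, so 20 becomes the root.
Insert 6: 6 < 20 → go left. Place as left child of 20.
Insert 2: 2 < 20 → go left; 2 < 6 → go left. Place as left child of 6.
Insert 16: 16 < 20 → go left; 16 > 6 → go right. Place as right child of 6.
Insert 7: 7 < 20 → go left; 7 > 6 → go right; 7 < 16 → go left. Place as left child of 16.
Insert 9: 9 < 20 → go left; 9 > 6 → go right; 9 < 16 → go left; 9 > 7 → go right. Place as right child of 7.
Insert 4: 4 < 20 → go left; 4 < 6 → go left; 4 > 2 → go right. Place as right child of 2.
Insert 14: 14 < 20 → go left; 14 > 6 → go right; 14 < 16 → go left; 14 > 7 → go right; 14 > 9 → go right. Place as right child of 9.
Insert 1: 1 < 20 → go left; 1 < 6 → go left; 1 < 2 → go left. Place as left child of 2.

Delete 2 (two children — replace with in-order successor).
After deletion, 7's parent is 16.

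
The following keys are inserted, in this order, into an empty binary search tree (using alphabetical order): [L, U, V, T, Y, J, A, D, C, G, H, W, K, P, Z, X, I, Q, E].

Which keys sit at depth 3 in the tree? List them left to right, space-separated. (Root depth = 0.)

D P Y

Insert L: tree is empty, so L becomes the root.
Insert U: U > L → go right. Place as right child of L.
Insert V: V > L → go right; V > U → go right. Place as right child of U.
Insert T: T > L → go right; T < U → go left. Place as left child of U.
Insert Y: Y > L → go right; Y > U → go right; Y > V → go right. Place as right child of V.
Insert J: J < L → go left. Place as left child of L.
Insert A: A < L → go left; A < J → go left. Place as left child of J.
Insert D: D < L → go left; D < J → go left; D > A → go right. Place as right child of A.
Insert C: C < L → go left; C < J → go left; C > A → go right; C < D → go left. Place as left child of D.
Insert G: G < L → go left; G < J → go left; G > A → go right; G > D → go right. Place as right child of D.
Insert H: H < L → go left; H < J → go left; H > A → go right; H > D → go right; H > G → go right. Place as right child of G.
Insert W: W > L → go right; W > U → go right; W > V → go right; W < Y → go left. Place as left child of Y.
Insert K: K < L → go left; K > J → go right. Place as right child of J.
Insert P: P > L → go right; P < U → go left; P < T → go left. Place as left child of T.
Insert Z: Z > L → go right; Z > U → go right; Z > V → go right; Z > Y → go right. Place as right child of Y.
Insert X: X > L → go right; X > U → go right; X > V → go right; X < Y → go left; X > W → go right. Place as right child of W.
Insert I: I < L → go left; I < J → go left; I > A → go right; I > D → go right; I > G → go right; I > H → go right. Place as right child of H.
Insert Q: Q > L → go right; Q < U → go left; Q < T → go left; Q > P → go right. Place as right child of P.
Insert E: E < L → go left; E < J → go left; E > A → go right; E > D → go right; E < G → go left. Place as left child of G.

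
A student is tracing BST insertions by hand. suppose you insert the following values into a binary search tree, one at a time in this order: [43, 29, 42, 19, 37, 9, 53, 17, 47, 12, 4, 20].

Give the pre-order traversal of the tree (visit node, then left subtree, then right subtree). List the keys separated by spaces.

Insert 43: tree is empty, so 43 becomes the root.
Insert 29: 29 < 43 → go left. Place as left child of 43.
Insert 42: 42 < 43 → go left; 42 > 29 → go right. Place as right child of 29.
Insert 19: 19 < 43 → go left; 19 < 29 → go left. Place as left child of 29.
Insert 37: 37 < 43 → go left; 37 > 29 → go right; 37 < 42 → go left. Place as left child of 42.
Insert 9: 9 < 43 → go left; 9 < 29 → go left; 9 < 19 → go left. Place as left child of 19.
Insert 53: 53 > 43 → go right. Place as right child of 43.
Insert 17: 17 < 43 → go left; 17 < 29 → go left; 17 < 19 → go left; 17 > 9 → go right. Place as right child of 9.
Insert 47: 47 > 43 → go right; 47 < 53 → go left. Place as left child of 53.
Insert 12: 12 < 43 → go left; 12 < 29 → go left; 12 < 19 → go left; 12 > 9 → go right; 12 < 17 → go left. Place as left child of 17.
Insert 4: 4 < 43 → go left; 4 < 29 → go left; 4 < 19 → go left; 4 < 9 → go left. Place as left child of 9.
Insert 20: 20 < 43 → go left; 20 < 29 → go left; 20 > 19 → go right. Place as right child of 19.

43 29 19 9 4 17 12 20 42 37 53 47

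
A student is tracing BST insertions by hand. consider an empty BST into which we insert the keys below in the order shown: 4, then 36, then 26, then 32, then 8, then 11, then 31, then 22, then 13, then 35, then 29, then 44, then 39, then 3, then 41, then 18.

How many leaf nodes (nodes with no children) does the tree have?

5

4: root
36: right child of 4 (depth 1)
26: left child of 36 (depth 2)
32: right child of 26 (depth 3)
8: left child of 26 (depth 3)
11: right child of 8 (depth 4)
31: left child of 32 (depth 4)
22: right child of 11 (depth 5)
13: left child of 22 (depth 6)
35: right child of 32 (depth 4)
29: left child of 31 (depth 5)
44: right child of 36 (depth 2)
39: left child of 44 (depth 3)
3: left child of 4 (depth 1)
41: right child of 39 (depth 4)
18: right child of 13 (depth 7)

Leaves: 3, 18, 29, 35, 41 — 5 in total.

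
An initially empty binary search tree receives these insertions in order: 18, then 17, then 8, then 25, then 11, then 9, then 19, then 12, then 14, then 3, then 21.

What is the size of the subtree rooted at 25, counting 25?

3

18: root
17: left child of 18 (depth 1)
8: left child of 17 (depth 2)
25: right child of 18 (depth 1)
11: right child of 8 (depth 3)
9: left child of 11 (depth 4)
19: left child of 25 (depth 2)
12: right child of 11 (depth 4)
14: right child of 12 (depth 5)
3: left child of 8 (depth 3)
21: right child of 19 (depth 3)

Subtree rooted at 25 contains: 25, 19, 21 — 3 nodes.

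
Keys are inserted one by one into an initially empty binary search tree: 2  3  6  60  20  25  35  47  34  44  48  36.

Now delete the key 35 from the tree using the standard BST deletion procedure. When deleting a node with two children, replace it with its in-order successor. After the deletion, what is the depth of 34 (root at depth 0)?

7

2: root
3: right child of 2 (depth 1)
6: right child of 3 (depth 2)
60: right child of 6 (depth 3)
20: left child of 60 (depth 4)
25: right child of 20 (depth 5)
35: right child of 25 (depth 6)
47: right child of 35 (depth 7)
34: left child of 35 (depth 7)
44: left child of 47 (depth 8)
48: right child of 47 (depth 8)
36: left child of 44 (depth 9)

Delete 35 (two children — replace with in-order successor).
After deletion, path to 34: 2 → 3 → 6 → 60 → 20 → 25 → 36 → 34.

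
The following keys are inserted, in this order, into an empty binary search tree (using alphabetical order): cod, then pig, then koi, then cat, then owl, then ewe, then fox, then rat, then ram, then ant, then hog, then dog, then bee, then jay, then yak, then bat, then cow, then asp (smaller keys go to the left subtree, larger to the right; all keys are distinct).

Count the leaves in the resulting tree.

Insert cod: tree is empty, so cod becomes the root.
Insert pig: pig > cod → go right. Place as right child of cod.
Insert koi: koi > cod → go right; koi < pig → go left. Place as left child of pig.
Insert cat: cat < cod → go left. Place as left child of cod.
Insert owl: owl > cod → go right; owl < pig → go left; owl > koi → go right. Place as right child of koi.
Insert ewe: ewe > cod → go right; ewe < pig → go left; ewe < koi → go left. Place as left child of koi.
Insert fox: fox > cod → go right; fox < pig → go left; fox < koi → go left; fox > ewe → go right. Place as right child of ewe.
Insert rat: rat > cod → go right; rat > pig → go right. Place as right child of pig.
Insert ram: ram > cod → go right; ram > pig → go right; ram < rat → go left. Place as left child of rat.
Insert ant: ant < cod → go left; ant < cat → go left. Place as left child of cat.
Insert hog: hog > cod → go right; hog < pig → go left; hog < koi → go left; hog > ewe → go right; hog > fox → go right. Place as right child of fox.
Insert dog: dog > cod → go right; dog < pig → go left; dog < koi → go left; dog < ewe → go left. Place as left child of ewe.
Insert bee: bee < cod → go left; bee < cat → go left; bee > ant → go right. Place as right child of ant.
Insert jay: jay > cod → go right; jay < pig → go left; jay < koi → go left; jay > ewe → go right; jay > fox → go right; jay > hog → go right. Place as right child of hog.
Insert yak: yak > cod → go right; yak > pig → go right; yak > rat → go right. Place as right child of rat.
Insert bat: bat < cod → go left; bat < cat → go left; bat > ant → go right; bat < bee → go left. Place as left child of bee.
Insert cow: cow > cod → go right; cow < pig → go left; cow < koi → go left; cow < ewe → go left; cow < dog → go left. Place as left child of dog.
Insert asp: asp < cod → go left; asp < cat → go left; asp > ant → go right; asp < bee → go left; asp < bat → go left. Place as left child of bat.

Leaves: asp, cow, jay, owl, ram, yak — 6 in total.

6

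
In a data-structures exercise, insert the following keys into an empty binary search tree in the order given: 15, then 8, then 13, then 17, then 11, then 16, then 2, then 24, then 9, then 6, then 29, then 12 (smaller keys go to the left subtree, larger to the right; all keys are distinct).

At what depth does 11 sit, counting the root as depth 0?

3

Insert 15: tree is empty, so 15 becomes the root.
Insert 8: 8 < 15 → go left. Place as left child of 15.
Insert 13: 13 < 15 → go left; 13 > 8 → go right. Place as right child of 8.
Insert 17: 17 > 15 → go right. Place as right child of 15.
Insert 11: 11 < 15 → go left; 11 > 8 → go right; 11 < 13 → go left. Place as left child of 13.
Insert 16: 16 > 15 → go right; 16 < 17 → go left. Place as left child of 17.
Insert 2: 2 < 15 → go left; 2 < 8 → go left. Place as left child of 8.
Insert 24: 24 > 15 → go right; 24 > 17 → go right. Place as right child of 17.
Insert 9: 9 < 15 → go left; 9 > 8 → go right; 9 < 13 → go left; 9 < 11 → go left. Place as left child of 11.
Insert 6: 6 < 15 → go left; 6 < 8 → go left; 6 > 2 → go right. Place as right child of 2.
Insert 29: 29 > 15 → go right; 29 > 17 → go right; 29 > 24 → go right. Place as right child of 24.
Insert 12: 12 < 15 → go left; 12 > 8 → go right; 12 < 13 → go left; 12 > 11 → go right. Place as right child of 11.

Path to 11: 15 → 8 → 13 → 11, which is 3 edges.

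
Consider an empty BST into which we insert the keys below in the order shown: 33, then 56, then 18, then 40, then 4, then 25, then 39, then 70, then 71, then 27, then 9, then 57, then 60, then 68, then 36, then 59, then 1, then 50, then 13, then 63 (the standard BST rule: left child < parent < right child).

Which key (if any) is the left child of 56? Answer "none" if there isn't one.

Insert 33: tree is empty, so 33 becomes the root.
Insert 56: 56 > 33 → go right. Place as right child of 33.
Insert 18: 18 < 33 → go left. Place as left child of 33.
Insert 40: 40 > 33 → go right; 40 < 56 → go left. Place as left child of 56.
Insert 4: 4 < 33 → go left; 4 < 18 → go left. Place as left child of 18.
Insert 25: 25 < 33 → go left; 25 > 18 → go right. Place as right child of 18.
Insert 39: 39 > 33 → go right; 39 < 56 → go left; 39 < 40 → go left. Place as left child of 40.
Insert 70: 70 > 33 → go right; 70 > 56 → go right. Place as right child of 56.
Insert 71: 71 > 33 → go right; 71 > 56 → go right; 71 > 70 → go right. Place as right child of 70.
Insert 27: 27 < 33 → go left; 27 > 18 → go right; 27 > 25 → go right. Place as right child of 25.
Insert 9: 9 < 33 → go left; 9 < 18 → go left; 9 > 4 → go right. Place as right child of 4.
Insert 57: 57 > 33 → go right; 57 > 56 → go right; 57 < 70 → go left. Place as left child of 70.
Insert 60: 60 > 33 → go right; 60 > 56 → go right; 60 < 70 → go left; 60 > 57 → go right. Place as right child of 57.
Insert 68: 68 > 33 → go right; 68 > 56 → go right; 68 < 70 → go left; 68 > 57 → go right; 68 > 60 → go right. Place as right child of 60.
Insert 36: 36 > 33 → go right; 36 < 56 → go left; 36 < 40 → go left; 36 < 39 → go left. Place as left child of 39.
Insert 59: 59 > 33 → go right; 59 > 56 → go right; 59 < 70 → go left; 59 > 57 → go right; 59 < 60 → go left. Place as left child of 60.
Insert 1: 1 < 33 → go left; 1 < 18 → go left; 1 < 4 → go left. Place as left child of 4.
Insert 50: 50 > 33 → go right; 50 < 56 → go left; 50 > 40 → go right. Place as right child of 40.
Insert 13: 13 < 33 → go left; 13 < 18 → go left; 13 > 4 → go right; 13 > 9 → go right. Place as right child of 9.
Insert 63: 63 > 33 → go right; 63 > 56 → go right; 63 < 70 → go left; 63 > 57 → go right; 63 > 60 → go right; 63 < 68 → go left. Place as left child of 68.

40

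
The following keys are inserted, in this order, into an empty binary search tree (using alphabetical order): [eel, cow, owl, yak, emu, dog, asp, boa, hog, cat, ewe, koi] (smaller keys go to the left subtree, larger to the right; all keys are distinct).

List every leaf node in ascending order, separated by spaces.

Resulting structure (node: left, right):
  eel: L=cow, R=owl
  cow: L=asp, R=dog
  owl: L=emu, R=yak
  yak: L=–, R=–
  emu: L=–, R=hog
  dog: L=–, R=–
  asp: L=–, R=boa
  boa: L=–, R=cat
  hog: L=ewe, R=koi
  cat: L=–, R=–
  ewe: L=–, R=–
  koi: L=–, R=–

cat dog ewe koi yak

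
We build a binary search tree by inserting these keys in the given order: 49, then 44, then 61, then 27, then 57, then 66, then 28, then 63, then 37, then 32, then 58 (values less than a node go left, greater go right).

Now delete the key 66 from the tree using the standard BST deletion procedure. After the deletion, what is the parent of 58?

49: root
44: left child of 49 (depth 1)
61: right child of 49 (depth 1)
27: left child of 44 (depth 2)
57: left child of 61 (depth 2)
66: right child of 61 (depth 2)
28: right child of 27 (depth 3)
63: left child of 66 (depth 3)
37: right child of 28 (depth 4)
32: left child of 37 (depth 5)
58: right child of 57 (depth 3)

Delete 66 (at most one child — splice it out).
After deletion, 58's parent is 57.

57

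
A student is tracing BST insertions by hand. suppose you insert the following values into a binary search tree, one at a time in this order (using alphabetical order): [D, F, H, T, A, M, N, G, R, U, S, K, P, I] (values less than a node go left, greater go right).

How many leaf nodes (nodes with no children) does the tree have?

6

Resulting structure (node: left, right):
  D: L=A, R=F
  F: L=–, R=H
  H: L=G, R=T
  T: L=M, R=U
  A: L=–, R=–
  M: L=K, R=N
  N: L=–, R=R
  G: L=–, R=–
  R: L=P, R=S
  U: L=–, R=–
  S: L=–, R=–
  K: L=I, R=–
  P: L=–, R=–
  I: L=–, R=–

Leaves: A, G, I, P, S, U — 6 in total.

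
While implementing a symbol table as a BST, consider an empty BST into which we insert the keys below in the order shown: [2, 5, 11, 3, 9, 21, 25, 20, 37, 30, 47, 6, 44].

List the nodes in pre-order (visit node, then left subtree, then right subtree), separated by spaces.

2 5 3 11 9 6 21 20 25 37 30 47 44

Insert 2: tree is empty, so 2 becomes the root.
Insert 5: 5 > 2 → go right. Place as right child of 2.
Insert 11: 11 > 2 → go right; 11 > 5 → go right. Place as right child of 5.
Insert 3: 3 > 2 → go right; 3 < 5 → go left. Place as left child of 5.
Insert 9: 9 > 2 → go right; 9 > 5 → go right; 9 < 11 → go left. Place as left child of 11.
Insert 21: 21 > 2 → go right; 21 > 5 → go right; 21 > 11 → go right. Place as right child of 11.
Insert 25: 25 > 2 → go right; 25 > 5 → go right; 25 > 11 → go right; 25 > 21 → go right. Place as right child of 21.
Insert 20: 20 > 2 → go right; 20 > 5 → go right; 20 > 11 → go right; 20 < 21 → go left. Place as left child of 21.
Insert 37: 37 > 2 → go right; 37 > 5 → go right; 37 > 11 → go right; 37 > 21 → go right; 37 > 25 → go right. Place as right child of 25.
Insert 30: 30 > 2 → go right; 30 > 5 → go right; 30 > 11 → go right; 30 > 21 → go right; 30 > 25 → go right; 30 < 37 → go left. Place as left child of 37.
Insert 47: 47 > 2 → go right; 47 > 5 → go right; 47 > 11 → go right; 47 > 21 → go right; 47 > 25 → go right; 47 > 37 → go right. Place as right child of 37.
Insert 6: 6 > 2 → go right; 6 > 5 → go right; 6 < 11 → go left; 6 < 9 → go left. Place as left child of 9.
Insert 44: 44 > 2 → go right; 44 > 5 → go right; 44 > 11 → go right; 44 > 21 → go right; 44 > 25 → go right; 44 > 37 → go right; 44 < 47 → go left. Place as left child of 47.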